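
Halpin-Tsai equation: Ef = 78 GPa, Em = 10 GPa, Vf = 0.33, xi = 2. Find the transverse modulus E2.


eta = (Ef/Em - 1)/(Ef/Em + xi) = (7.8 - 1)/(7.8 + 2) = 0.6939
E2 = Em*(1+xi*eta*Vf)/(1-eta*Vf) = 18.91 GPa

18.91 GPa


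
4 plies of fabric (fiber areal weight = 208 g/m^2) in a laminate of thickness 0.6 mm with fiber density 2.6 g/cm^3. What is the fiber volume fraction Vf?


Vf = n * FAW / (rho_f * h * 1000) = 4 * 208 / (2.6 * 0.6 * 1000) = 0.5333

0.5333


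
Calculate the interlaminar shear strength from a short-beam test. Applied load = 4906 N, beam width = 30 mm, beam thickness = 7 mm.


ILSS = 3F/(4bh) = 3*4906/(4*30*7) = 17.52 MPa

17.52 MPa


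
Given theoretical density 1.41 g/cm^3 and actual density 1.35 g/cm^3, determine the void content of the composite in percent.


Void% = (rho_theo - rho_actual)/rho_theo * 100 = (1.41 - 1.35)/1.41 * 100 = 4.26%

4.26%


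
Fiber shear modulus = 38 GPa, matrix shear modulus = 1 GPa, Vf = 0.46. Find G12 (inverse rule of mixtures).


1/G12 = Vf/Gf + (1-Vf)/Gm = 0.46/38 + 0.54/1
G12 = 1.81 GPa

1.81 GPa


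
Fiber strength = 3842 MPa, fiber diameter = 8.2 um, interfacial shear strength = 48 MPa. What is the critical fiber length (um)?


Lc = sigma_f * d / (2 * tau_i) = 3842 * 8.2 / (2 * 48) = 328.2 um

328.2 um


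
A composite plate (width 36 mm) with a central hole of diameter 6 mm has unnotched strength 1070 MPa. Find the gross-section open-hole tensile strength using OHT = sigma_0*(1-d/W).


OHT = sigma_0*(1-d/W) = 1070*(1-6/36) = 891.7 MPa

891.7 MPa


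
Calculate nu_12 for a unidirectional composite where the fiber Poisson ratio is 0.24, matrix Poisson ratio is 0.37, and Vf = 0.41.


nu_12 = nu_f*Vf + nu_m*(1-Vf) = 0.24*0.41 + 0.37*0.59 = 0.3167

0.3167


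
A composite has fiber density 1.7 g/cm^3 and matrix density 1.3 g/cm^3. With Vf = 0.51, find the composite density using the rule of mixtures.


rho_c = rho_f*Vf + rho_m*(1-Vf) = 1.7*0.51 + 1.3*0.49 = 1.504 g/cm^3

1.504 g/cm^3


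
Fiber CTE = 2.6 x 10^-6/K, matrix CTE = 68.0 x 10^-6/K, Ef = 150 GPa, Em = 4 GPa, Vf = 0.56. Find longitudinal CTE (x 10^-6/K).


E1 = Ef*Vf + Em*(1-Vf) = 85.76
alpha_1 = (alpha_f*Ef*Vf + alpha_m*Em*(1-Vf))/E1 = 3.94 x 10^-6/K

3.94 x 10^-6/K


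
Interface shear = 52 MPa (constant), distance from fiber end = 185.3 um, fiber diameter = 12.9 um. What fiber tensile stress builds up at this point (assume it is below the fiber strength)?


Force balance: sigma_f * (pi*d^2/4) = tau * (pi*d) * x  ->  sigma_f = 4 * tau * x / d
sigma_f = 4 * 52 * 185.3 / 12.9 = 2987.8 MPa

2987.8 MPa


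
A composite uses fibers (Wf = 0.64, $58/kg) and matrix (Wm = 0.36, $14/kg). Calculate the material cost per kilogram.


Cost = cost_f*Wf + cost_m*Wm = 58*0.64 + 14*0.36 = $42.16/kg

$42.16/kg


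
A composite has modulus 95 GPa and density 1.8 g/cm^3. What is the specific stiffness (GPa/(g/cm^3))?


Specific stiffness = E/rho = 95/1.8 = 52.8 GPa/(g/cm^3)

52.8 GPa/(g/cm^3)


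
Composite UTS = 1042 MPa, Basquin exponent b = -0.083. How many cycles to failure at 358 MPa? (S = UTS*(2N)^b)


N = 0.5 * (S/UTS)^(1/b) = 0.5 * (358/1042)^(1/-0.083) = 194601.8749 cycles

194601.8749 cycles


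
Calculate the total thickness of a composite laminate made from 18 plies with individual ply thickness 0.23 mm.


h = n * t_ply = 18 * 0.23 = 4.14 mm

4.14 mm


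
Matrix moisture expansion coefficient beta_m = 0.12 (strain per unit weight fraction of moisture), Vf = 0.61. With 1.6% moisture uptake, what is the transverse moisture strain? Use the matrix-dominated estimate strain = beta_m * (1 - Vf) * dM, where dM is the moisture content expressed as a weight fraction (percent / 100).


dM = 1.6/100 = 0.016
strain = beta_m * (1-Vf) * dM = 0.12 * 0.39 * 0.016 = 0.0007488

0.0007488


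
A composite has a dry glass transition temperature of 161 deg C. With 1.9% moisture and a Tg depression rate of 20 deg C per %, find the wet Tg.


Tg_wet = Tg_dry - k*moisture = 161 - 20*1.9 = 123.0 deg C

123.0 deg C


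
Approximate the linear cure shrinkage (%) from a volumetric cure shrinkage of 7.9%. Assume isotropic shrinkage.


Linear shrinkage ≈ vol_shrink/3 = 7.9/3 = 2.633%

2.633%


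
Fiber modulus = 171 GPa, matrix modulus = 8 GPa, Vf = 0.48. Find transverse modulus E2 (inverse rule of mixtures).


1/E2 = Vf/Ef + (1-Vf)/Em = 0.48/171 + 0.52/8
E2 = 14.75 GPa

14.75 GPa


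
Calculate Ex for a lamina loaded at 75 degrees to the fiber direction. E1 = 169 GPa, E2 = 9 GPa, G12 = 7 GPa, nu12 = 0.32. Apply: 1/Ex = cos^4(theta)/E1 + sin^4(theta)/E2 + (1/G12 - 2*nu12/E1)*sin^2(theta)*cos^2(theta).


cos^4(75) = 0.004487, sin^4(75) = 0.870513, sin^2(75)*cos^2(75) = 0.0625
1/G12 - 2*nu12/E1 = 1/7 - 2*0.32/169 = 0.13907 GPa^-1
1/Ex = 0.004487/169 + 0.870513/9 + 0.13907*0.0625 = 0.1054421 GPa^-1
Ex = 9.48 GPa

9.48 GPa


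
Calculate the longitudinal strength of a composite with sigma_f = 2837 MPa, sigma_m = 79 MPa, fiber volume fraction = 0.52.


sigma_1 = sigma_f*Vf + sigma_m*(1-Vf) = 2837*0.52 + 79*0.48 = 1513.2 MPa

1513.2 MPa


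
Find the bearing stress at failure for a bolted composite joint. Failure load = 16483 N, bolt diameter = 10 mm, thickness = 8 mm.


sigma_br = F/(d*h) = 16483/(10*8) = 206.0 MPa

206.0 MPa


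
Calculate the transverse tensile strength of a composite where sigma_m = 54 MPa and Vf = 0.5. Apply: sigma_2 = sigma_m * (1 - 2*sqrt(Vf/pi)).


factor = 1 - 2*sqrt(0.5/pi) = 0.2021
sigma_2 = 54 * 0.2021 = 10.91 MPa

10.91 MPa


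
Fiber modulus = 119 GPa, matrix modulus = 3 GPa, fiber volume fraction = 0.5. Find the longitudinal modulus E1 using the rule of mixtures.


E1 = Ef*Vf + Em*(1-Vf) = 119*0.5 + 3*0.5 = 61.0 GPa

61.0 GPa


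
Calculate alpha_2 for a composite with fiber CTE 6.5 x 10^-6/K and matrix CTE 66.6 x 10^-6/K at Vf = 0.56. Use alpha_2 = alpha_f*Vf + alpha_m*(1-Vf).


alpha_2 = alpha_f*Vf + alpha_m*(1-Vf) = 6.5*0.56 + 66.6*0.44 = 32.9 x 10^-6/K

32.9 x 10^-6/K


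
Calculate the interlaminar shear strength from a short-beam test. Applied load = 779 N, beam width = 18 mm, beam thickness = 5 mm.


ILSS = 3F/(4bh) = 3*779/(4*18*5) = 6.49 MPa

6.49 MPa


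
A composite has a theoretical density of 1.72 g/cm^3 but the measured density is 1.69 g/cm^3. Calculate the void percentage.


Void% = (rho_theo - rho_actual)/rho_theo * 100 = (1.72 - 1.69)/1.72 * 100 = 1.74%

1.74%


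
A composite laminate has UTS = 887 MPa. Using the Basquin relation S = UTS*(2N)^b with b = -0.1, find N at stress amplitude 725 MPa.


N = 0.5 * (S/UTS)^(1/b) = 0.5 * (725/887)^(1/-0.1) = 3.7569 cycles

3.7569 cycles


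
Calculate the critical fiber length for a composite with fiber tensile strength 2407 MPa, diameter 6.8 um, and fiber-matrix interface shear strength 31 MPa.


Lc = sigma_f * d / (2 * tau_i) = 2407 * 6.8 / (2 * 31) = 264.0 um

264.0 um


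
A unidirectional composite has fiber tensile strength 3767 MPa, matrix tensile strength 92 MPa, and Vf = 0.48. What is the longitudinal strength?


sigma_1 = sigma_f*Vf + sigma_m*(1-Vf) = 3767*0.48 + 92*0.52 = 1856.0 MPa

1856.0 MPa


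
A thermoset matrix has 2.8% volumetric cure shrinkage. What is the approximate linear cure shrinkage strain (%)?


Linear shrinkage ≈ vol_shrink/3 = 2.8/3 = 0.933%

0.933%


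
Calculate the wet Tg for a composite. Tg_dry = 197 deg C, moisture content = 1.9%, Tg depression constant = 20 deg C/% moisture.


Tg_wet = Tg_dry - k*moisture = 197 - 20*1.9 = 159.0 deg C

159.0 deg C


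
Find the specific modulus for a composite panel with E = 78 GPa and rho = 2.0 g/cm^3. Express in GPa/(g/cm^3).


Specific stiffness = E/rho = 78/2.0 = 39.0 GPa/(g/cm^3)

39.0 GPa/(g/cm^3)


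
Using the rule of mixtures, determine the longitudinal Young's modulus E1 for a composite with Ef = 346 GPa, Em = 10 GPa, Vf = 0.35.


E1 = Ef*Vf + Em*(1-Vf) = 346*0.35 + 10*0.65 = 127.6 GPa

127.6 GPa


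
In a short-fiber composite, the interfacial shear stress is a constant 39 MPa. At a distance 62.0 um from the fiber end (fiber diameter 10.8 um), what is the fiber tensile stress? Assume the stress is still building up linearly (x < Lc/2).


Force balance: sigma_f * (pi*d^2/4) = tau * (pi*d) * x  ->  sigma_f = 4 * tau * x / d
sigma_f = 4 * 39 * 62.0 / 10.8 = 895.6 MPa

895.6 MPa


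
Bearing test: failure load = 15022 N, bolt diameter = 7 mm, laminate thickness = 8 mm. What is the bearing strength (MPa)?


sigma_br = F/(d*h) = 15022/(7*8) = 268.3 MPa

268.3 MPa


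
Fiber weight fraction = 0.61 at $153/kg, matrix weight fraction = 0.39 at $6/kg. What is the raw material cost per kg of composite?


Cost = cost_f*Wf + cost_m*Wm = 153*0.61 + 6*0.39 = $95.67/kg

$95.67/kg


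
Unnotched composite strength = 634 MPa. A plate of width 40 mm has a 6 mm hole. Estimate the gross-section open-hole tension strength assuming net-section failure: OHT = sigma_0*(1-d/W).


OHT = sigma_0*(1-d/W) = 634*(1-6/40) = 538.9 MPa

538.9 MPa


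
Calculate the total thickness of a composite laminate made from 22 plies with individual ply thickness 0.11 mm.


h = n * t_ply = 22 * 0.11 = 2.42 mm

2.42 mm


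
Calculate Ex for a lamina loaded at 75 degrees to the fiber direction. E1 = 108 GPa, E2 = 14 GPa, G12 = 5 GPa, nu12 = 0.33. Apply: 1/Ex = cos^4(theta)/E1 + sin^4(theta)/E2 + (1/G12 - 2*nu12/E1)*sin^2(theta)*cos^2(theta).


cos^4(75) = 0.004487, sin^4(75) = 0.870513, sin^2(75)*cos^2(75) = 0.0625
1/G12 - 2*nu12/E1 = 1/5 - 2*0.33/108 = 0.193889 GPa^-1
1/Ex = 0.004487/108 + 0.870513/14 + 0.193889*0.0625 = 0.0743391 GPa^-1
Ex = 13.45 GPa

13.45 GPa


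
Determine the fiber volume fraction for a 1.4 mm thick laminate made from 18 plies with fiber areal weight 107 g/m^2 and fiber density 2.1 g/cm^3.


Vf = n * FAW / (rho_f * h * 1000) = 18 * 107 / (2.1 * 1.4 * 1000) = 0.6551

0.6551


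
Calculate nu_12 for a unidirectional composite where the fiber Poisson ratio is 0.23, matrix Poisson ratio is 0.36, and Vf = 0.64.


nu_12 = nu_f*Vf + nu_m*(1-Vf) = 0.23*0.64 + 0.36*0.36 = 0.2768

0.2768


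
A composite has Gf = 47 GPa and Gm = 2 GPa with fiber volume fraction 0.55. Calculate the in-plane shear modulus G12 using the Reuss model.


1/G12 = Vf/Gf + (1-Vf)/Gm = 0.55/47 + 0.45/2
G12 = 4.22 GPa

4.22 GPa


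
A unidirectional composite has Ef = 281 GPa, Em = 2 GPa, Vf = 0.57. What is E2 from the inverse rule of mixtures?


1/E2 = Vf/Ef + (1-Vf)/Em = 0.57/281 + 0.43/2
E2 = 4.61 GPa

4.61 GPa


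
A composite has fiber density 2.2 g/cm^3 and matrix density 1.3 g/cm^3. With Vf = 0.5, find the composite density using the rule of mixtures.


rho_c = rho_f*Vf + rho_m*(1-Vf) = 2.2*0.5 + 1.3*0.5 = 1.75 g/cm^3

1.75 g/cm^3


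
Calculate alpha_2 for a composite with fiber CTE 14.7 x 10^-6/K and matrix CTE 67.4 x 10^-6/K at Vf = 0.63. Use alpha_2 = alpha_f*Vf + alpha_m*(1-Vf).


alpha_2 = alpha_f*Vf + alpha_m*(1-Vf) = 14.7*0.63 + 67.4*0.37 = 34.2 x 10^-6/K

34.2 x 10^-6/K


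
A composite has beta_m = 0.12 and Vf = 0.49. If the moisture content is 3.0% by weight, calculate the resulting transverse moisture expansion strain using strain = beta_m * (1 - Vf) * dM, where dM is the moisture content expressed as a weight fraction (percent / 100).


dM = 3.0/100 = 0.03
strain = beta_m * (1-Vf) * dM = 0.12 * 0.51 * 0.03 = 0.001836

0.001836


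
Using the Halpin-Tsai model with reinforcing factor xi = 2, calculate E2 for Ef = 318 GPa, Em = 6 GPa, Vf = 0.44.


eta = (Ef/Em - 1)/(Ef/Em + xi) = (53.0 - 1)/(53.0 + 2) = 0.9455
E2 = Em*(1+xi*eta*Vf)/(1-eta*Vf) = 18.82 GPa

18.82 GPa


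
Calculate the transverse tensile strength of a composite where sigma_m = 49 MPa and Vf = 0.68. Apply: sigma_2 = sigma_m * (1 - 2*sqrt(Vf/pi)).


factor = 1 - 2*sqrt(0.68/pi) = 0.0695
sigma_2 = 49 * 0.0695 = 3.41 MPa

3.41 MPa


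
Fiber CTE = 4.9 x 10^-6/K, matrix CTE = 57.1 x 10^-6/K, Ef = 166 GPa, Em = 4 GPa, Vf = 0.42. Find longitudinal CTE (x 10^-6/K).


E1 = Ef*Vf + Em*(1-Vf) = 72.04
alpha_1 = (alpha_f*Ef*Vf + alpha_m*Em*(1-Vf))/E1 = 6.58 x 10^-6/K

6.58 x 10^-6/K


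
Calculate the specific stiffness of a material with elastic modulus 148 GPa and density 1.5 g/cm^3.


Specific stiffness = E/rho = 148/1.5 = 98.7 GPa/(g/cm^3)

98.7 GPa/(g/cm^3)


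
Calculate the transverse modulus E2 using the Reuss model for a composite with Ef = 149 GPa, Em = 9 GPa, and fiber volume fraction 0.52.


1/E2 = Vf/Ef + (1-Vf)/Em = 0.52/149 + 0.48/9
E2 = 17.6 GPa

17.6 GPa


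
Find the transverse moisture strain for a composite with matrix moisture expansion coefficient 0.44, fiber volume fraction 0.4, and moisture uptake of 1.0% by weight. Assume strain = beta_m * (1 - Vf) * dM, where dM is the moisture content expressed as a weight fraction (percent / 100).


dM = 1.0/100 = 0.01
strain = beta_m * (1-Vf) * dM = 0.44 * 0.6 * 0.01 = 0.00264

0.00264


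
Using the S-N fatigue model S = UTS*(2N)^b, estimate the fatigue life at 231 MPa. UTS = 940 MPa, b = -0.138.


N = 0.5 * (S/UTS)^(1/b) = 0.5 * (231/940)^(1/-0.138) = 13054.2432 cycles

13054.2432 cycles


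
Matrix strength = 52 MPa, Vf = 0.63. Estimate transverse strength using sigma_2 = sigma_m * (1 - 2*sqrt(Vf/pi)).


factor = 1 - 2*sqrt(0.63/pi) = 0.1044
sigma_2 = 52 * 0.1044 = 5.43 MPa

5.43 MPa


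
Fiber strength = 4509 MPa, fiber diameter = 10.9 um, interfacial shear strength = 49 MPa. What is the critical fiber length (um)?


Lc = sigma_f * d / (2 * tau_i) = 4509 * 10.9 / (2 * 49) = 501.5 um

501.5 um


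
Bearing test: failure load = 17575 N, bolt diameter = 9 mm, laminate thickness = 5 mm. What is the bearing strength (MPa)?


sigma_br = F/(d*h) = 17575/(9*5) = 390.6 MPa

390.6 MPa


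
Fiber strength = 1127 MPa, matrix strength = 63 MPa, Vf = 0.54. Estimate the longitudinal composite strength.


sigma_1 = sigma_f*Vf + sigma_m*(1-Vf) = 1127*0.54 + 63*0.46 = 637.6 MPa

637.6 MPa


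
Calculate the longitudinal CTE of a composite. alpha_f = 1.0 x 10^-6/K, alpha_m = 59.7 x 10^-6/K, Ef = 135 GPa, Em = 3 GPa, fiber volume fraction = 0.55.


E1 = Ef*Vf + Em*(1-Vf) = 75.6
alpha_1 = (alpha_f*Ef*Vf + alpha_m*Em*(1-Vf))/E1 = 2.05 x 10^-6/K

2.05 x 10^-6/K


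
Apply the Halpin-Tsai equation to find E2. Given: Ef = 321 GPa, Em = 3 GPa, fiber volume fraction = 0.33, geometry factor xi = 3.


eta = (Ef/Em - 1)/(Ef/Em + xi) = (107.0 - 1)/(107.0 + 3) = 0.9636
E2 = Em*(1+xi*eta*Vf)/(1-eta*Vf) = 8.6 GPa

8.6 GPa


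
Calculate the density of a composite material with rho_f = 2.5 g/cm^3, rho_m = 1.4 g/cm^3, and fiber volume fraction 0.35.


rho_c = rho_f*Vf + rho_m*(1-Vf) = 2.5*0.35 + 1.4*0.65 = 1.785 g/cm^3

1.785 g/cm^3


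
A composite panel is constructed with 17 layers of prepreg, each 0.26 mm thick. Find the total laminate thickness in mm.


h = n * t_ply = 17 * 0.26 = 4.42 mm

4.42 mm


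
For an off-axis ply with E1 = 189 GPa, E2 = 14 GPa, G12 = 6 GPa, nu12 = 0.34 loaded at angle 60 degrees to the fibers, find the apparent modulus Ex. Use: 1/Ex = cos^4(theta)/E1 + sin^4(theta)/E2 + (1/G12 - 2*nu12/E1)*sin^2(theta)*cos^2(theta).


cos^4(60) = 0.0625, sin^4(60) = 0.5625, sin^2(60)*cos^2(60) = 0.1875
1/G12 - 2*nu12/E1 = 1/6 - 2*0.34/189 = 0.163069 GPa^-1
1/Ex = 0.0625/189 + 0.5625/14 + 0.163069*0.1875 = 0.0710847 GPa^-1
Ex = 14.07 GPa

14.07 GPa


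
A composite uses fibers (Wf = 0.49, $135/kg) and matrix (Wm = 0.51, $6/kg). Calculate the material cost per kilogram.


Cost = cost_f*Wf + cost_m*Wm = 135*0.49 + 6*0.51 = $69.21/kg

$69.21/kg


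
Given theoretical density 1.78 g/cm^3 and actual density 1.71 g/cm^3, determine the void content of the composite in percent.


Void% = (rho_theo - rho_actual)/rho_theo * 100 = (1.78 - 1.71)/1.78 * 100 = 3.93%

3.93%


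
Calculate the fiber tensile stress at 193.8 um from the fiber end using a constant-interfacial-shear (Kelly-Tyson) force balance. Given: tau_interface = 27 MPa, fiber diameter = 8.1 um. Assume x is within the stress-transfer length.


Force balance: sigma_f * (pi*d^2/4) = tau * (pi*d) * x  ->  sigma_f = 4 * tau * x / d
sigma_f = 4 * 27 * 193.8 / 8.1 = 2584.0 MPa

2584.0 MPa


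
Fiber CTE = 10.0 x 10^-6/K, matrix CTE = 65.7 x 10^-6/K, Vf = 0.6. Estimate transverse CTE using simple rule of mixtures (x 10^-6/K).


alpha_2 = alpha_f*Vf + alpha_m*(1-Vf) = 10.0*0.6 + 65.7*0.4 = 32.3 x 10^-6/K

32.3 x 10^-6/K


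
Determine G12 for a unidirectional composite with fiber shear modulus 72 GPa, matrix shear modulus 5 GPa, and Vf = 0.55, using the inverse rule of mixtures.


1/G12 = Vf/Gf + (1-Vf)/Gm = 0.55/72 + 0.45/5
G12 = 10.24 GPa

10.24 GPa


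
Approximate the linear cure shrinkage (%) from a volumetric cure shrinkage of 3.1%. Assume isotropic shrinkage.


Linear shrinkage ≈ vol_shrink/3 = 3.1/3 = 1.033%

1.033%


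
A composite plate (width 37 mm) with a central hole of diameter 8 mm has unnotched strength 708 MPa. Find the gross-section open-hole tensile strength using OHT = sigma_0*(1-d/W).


OHT = sigma_0*(1-d/W) = 708*(1-8/37) = 554.9 MPa

554.9 MPa


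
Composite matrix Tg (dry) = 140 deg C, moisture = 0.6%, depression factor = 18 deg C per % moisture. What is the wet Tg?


Tg_wet = Tg_dry - k*moisture = 140 - 18*0.6 = 129.2 deg C

129.2 deg C


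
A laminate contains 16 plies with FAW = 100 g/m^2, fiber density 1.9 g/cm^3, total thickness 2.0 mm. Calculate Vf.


Vf = n * FAW / (rho_f * h * 1000) = 16 * 100 / (1.9 * 2.0 * 1000) = 0.4211

0.4211


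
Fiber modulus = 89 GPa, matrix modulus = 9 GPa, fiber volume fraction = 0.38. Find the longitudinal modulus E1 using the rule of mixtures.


E1 = Ef*Vf + Em*(1-Vf) = 89*0.38 + 9*0.62 = 39.4 GPa

39.4 GPa


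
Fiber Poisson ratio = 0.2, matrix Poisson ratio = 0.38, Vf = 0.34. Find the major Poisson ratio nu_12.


nu_12 = nu_f*Vf + nu_m*(1-Vf) = 0.2*0.34 + 0.38*0.66 = 0.3188

0.3188


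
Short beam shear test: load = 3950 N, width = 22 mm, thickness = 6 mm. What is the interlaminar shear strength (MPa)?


ILSS = 3F/(4bh) = 3*3950/(4*22*6) = 22.44 MPa

22.44 MPa


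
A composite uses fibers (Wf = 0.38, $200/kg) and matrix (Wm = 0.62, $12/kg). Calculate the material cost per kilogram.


Cost = cost_f*Wf + cost_m*Wm = 200*0.38 + 12*0.62 = $83.44/kg

$83.44/kg


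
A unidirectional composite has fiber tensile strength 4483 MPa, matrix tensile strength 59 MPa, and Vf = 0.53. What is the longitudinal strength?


sigma_1 = sigma_f*Vf + sigma_m*(1-Vf) = 4483*0.53 + 59*0.47 = 2403.7 MPa

2403.7 MPa


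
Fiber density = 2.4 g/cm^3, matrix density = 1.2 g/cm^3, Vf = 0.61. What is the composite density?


rho_c = rho_f*Vf + rho_m*(1-Vf) = 2.4*0.61 + 1.2*0.39 = 1.932 g/cm^3

1.932 g/cm^3


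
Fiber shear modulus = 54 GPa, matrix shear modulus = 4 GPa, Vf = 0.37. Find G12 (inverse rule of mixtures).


1/G12 = Vf/Gf + (1-Vf)/Gm = 0.37/54 + 0.63/4
G12 = 6.08 GPa

6.08 GPa


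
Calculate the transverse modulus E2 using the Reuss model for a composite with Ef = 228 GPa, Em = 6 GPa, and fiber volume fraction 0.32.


1/E2 = Vf/Ef + (1-Vf)/Em = 0.32/228 + 0.68/6
E2 = 8.72 GPa

8.72 GPa


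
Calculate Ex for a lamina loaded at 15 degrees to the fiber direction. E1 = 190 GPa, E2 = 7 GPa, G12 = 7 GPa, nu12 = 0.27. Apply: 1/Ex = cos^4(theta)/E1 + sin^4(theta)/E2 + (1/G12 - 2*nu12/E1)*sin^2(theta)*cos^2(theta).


cos^4(15) = 0.870513, sin^4(15) = 0.004487, sin^2(15)*cos^2(15) = 0.0625
1/G12 - 2*nu12/E1 = 1/7 - 2*0.27/190 = 0.140015 GPa^-1
1/Ex = 0.870513/190 + 0.004487/7 + 0.140015*0.0625 = 0.0139736 GPa^-1
Ex = 71.56 GPa

71.56 GPa


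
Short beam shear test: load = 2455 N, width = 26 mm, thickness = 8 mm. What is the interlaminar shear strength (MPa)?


ILSS = 3F/(4bh) = 3*2455/(4*26*8) = 8.85 MPa

8.85 MPa


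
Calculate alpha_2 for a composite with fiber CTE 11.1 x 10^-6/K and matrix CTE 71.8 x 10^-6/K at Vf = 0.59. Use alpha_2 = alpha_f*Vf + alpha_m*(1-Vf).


alpha_2 = alpha_f*Vf + alpha_m*(1-Vf) = 11.1*0.59 + 71.8*0.41 = 36.0 x 10^-6/K

36.0 x 10^-6/K


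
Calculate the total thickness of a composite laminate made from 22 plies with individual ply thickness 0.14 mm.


h = n * t_ply = 22 * 0.14 = 3.08 mm

3.08 mm


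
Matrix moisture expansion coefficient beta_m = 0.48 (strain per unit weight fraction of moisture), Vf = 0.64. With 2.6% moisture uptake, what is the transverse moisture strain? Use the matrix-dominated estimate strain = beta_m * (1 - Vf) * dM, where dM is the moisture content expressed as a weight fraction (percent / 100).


dM = 2.6/100 = 0.026
strain = beta_m * (1-Vf) * dM = 0.48 * 0.36 * 0.026 = 0.0044928

0.0044928


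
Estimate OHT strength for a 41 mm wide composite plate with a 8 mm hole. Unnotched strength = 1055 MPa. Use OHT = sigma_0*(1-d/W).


OHT = sigma_0*(1-d/W) = 1055*(1-8/41) = 849.1 MPa

849.1 MPa


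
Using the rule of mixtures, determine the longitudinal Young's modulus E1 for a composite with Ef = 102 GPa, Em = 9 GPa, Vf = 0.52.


E1 = Ef*Vf + Em*(1-Vf) = 102*0.52 + 9*0.48 = 57.36 GPa

57.36 GPa


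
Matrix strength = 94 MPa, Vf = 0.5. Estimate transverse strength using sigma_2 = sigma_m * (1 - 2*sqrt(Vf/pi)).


factor = 1 - 2*sqrt(0.5/pi) = 0.2021
sigma_2 = 94 * 0.2021 = 19.0 MPa

19.0 MPa


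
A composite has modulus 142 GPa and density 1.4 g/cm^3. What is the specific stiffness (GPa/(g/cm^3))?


Specific stiffness = E/rho = 142/1.4 = 101.4 GPa/(g/cm^3)

101.4 GPa/(g/cm^3)


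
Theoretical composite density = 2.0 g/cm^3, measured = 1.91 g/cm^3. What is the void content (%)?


Void% = (rho_theo - rho_actual)/rho_theo * 100 = (2.0 - 1.91)/2.0 * 100 = 4.5%

4.5%


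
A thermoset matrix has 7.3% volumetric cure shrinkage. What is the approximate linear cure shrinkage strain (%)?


Linear shrinkage ≈ vol_shrink/3 = 7.3/3 = 2.433%

2.433%


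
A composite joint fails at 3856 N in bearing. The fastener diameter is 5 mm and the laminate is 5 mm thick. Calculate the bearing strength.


sigma_br = F/(d*h) = 3856/(5*5) = 154.2 MPa

154.2 MPa


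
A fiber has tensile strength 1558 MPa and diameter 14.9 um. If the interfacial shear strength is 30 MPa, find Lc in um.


Lc = sigma_f * d / (2 * tau_i) = 1558 * 14.9 / (2 * 30) = 386.9 um

386.9 um


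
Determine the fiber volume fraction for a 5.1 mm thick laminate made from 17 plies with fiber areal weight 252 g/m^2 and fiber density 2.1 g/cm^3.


Vf = n * FAW / (rho_f * h * 1000) = 17 * 252 / (2.1 * 5.1 * 1000) = 0.4

0.4


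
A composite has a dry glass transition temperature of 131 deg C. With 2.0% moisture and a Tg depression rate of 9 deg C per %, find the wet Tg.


Tg_wet = Tg_dry - k*moisture = 131 - 9*2.0 = 113.0 deg C

113.0 deg C


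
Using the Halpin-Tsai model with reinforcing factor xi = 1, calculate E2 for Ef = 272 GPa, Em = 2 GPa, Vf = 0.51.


eta = (Ef/Em - 1)/(Ef/Em + xi) = (136.0 - 1)/(136.0 + 1) = 0.9854
E2 = Em*(1+xi*eta*Vf)/(1-eta*Vf) = 6.04 GPa

6.04 GPa


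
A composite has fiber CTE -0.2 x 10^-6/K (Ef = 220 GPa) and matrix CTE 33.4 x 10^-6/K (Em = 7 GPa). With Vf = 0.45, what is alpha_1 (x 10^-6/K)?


E1 = Ef*Vf + Em*(1-Vf) = 102.85
alpha_1 = (alpha_f*Ef*Vf + alpha_m*Em*(1-Vf))/E1 = 1.06 x 10^-6/K

1.06 x 10^-6/K


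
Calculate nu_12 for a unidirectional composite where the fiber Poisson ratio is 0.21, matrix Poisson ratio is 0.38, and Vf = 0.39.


nu_12 = nu_f*Vf + nu_m*(1-Vf) = 0.21*0.39 + 0.38*0.61 = 0.3137

0.3137


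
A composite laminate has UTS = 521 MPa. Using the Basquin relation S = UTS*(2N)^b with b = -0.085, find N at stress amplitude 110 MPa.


N = 0.5 * (S/UTS)^(1/b) = 0.5 * (110/521)^(1/-0.085) = 4.4196e+07 cycles

4.4196e+07 cycles


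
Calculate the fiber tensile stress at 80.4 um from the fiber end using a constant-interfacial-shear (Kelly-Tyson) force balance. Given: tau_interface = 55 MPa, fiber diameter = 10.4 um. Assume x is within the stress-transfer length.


Force balance: sigma_f * (pi*d^2/4) = tau * (pi*d) * x  ->  sigma_f = 4 * tau * x / d
sigma_f = 4 * 55 * 80.4 / 10.4 = 1700.8 MPa

1700.8 MPa


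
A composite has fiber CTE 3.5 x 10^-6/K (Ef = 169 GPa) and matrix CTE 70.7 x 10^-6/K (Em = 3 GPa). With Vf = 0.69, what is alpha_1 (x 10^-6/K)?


E1 = Ef*Vf + Em*(1-Vf) = 117.54
alpha_1 = (alpha_f*Ef*Vf + alpha_m*Em*(1-Vf))/E1 = 4.03 x 10^-6/K

4.03 x 10^-6/K


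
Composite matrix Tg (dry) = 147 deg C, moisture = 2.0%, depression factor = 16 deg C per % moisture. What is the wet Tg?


Tg_wet = Tg_dry - k*moisture = 147 - 16*2.0 = 115.0 deg C

115.0 deg C


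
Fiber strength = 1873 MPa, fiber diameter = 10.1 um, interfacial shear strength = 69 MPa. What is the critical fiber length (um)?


Lc = sigma_f * d / (2 * tau_i) = 1873 * 10.1 / (2 * 69) = 137.1 um

137.1 um


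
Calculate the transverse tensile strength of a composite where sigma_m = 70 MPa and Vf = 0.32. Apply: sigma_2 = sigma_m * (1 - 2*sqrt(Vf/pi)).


factor = 1 - 2*sqrt(0.32/pi) = 0.3617
sigma_2 = 70 * 0.3617 = 25.32 MPa

25.32 MPa


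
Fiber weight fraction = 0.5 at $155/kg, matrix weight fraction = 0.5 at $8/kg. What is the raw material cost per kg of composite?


Cost = cost_f*Wf + cost_m*Wm = 155*0.5 + 8*0.5 = $81.5/kg

$81.5/kg


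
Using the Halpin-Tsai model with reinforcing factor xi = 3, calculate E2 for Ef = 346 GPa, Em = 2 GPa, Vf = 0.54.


eta = (Ef/Em - 1)/(Ef/Em + xi) = (173.0 - 1)/(173.0 + 3) = 0.9773
E2 = Em*(1+xi*eta*Vf)/(1-eta*Vf) = 10.94 GPa

10.94 GPa


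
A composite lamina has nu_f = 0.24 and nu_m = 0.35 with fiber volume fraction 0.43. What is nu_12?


nu_12 = nu_f*Vf + nu_m*(1-Vf) = 0.24*0.43 + 0.35*0.57 = 0.3027

0.3027


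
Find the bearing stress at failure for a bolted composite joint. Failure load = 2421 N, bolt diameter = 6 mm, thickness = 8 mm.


sigma_br = F/(d*h) = 2421/(6*8) = 50.4 MPa

50.4 MPa


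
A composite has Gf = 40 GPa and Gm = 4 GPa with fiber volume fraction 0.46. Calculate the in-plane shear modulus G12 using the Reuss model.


1/G12 = Vf/Gf + (1-Vf)/Gm = 0.46/40 + 0.54/4
G12 = 6.83 GPa

6.83 GPa


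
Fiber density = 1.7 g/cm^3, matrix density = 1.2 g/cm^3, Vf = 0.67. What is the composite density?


rho_c = rho_f*Vf + rho_m*(1-Vf) = 1.7*0.67 + 1.2*0.33 = 1.535 g/cm^3

1.535 g/cm^3


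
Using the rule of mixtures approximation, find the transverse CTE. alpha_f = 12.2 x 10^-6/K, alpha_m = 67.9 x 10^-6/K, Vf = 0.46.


alpha_2 = alpha_f*Vf + alpha_m*(1-Vf) = 12.2*0.46 + 67.9*0.54 = 42.3 x 10^-6/K

42.3 x 10^-6/K


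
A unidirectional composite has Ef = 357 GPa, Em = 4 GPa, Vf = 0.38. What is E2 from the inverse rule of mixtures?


1/E2 = Vf/Ef + (1-Vf)/Em = 0.38/357 + 0.62/4
E2 = 6.41 GPa

6.41 GPa


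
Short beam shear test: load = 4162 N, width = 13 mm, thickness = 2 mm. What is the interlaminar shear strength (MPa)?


ILSS = 3F/(4bh) = 3*4162/(4*13*2) = 120.06 MPa

120.06 MPa


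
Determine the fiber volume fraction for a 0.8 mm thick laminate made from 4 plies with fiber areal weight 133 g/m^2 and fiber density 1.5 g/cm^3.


Vf = n * FAW / (rho_f * h * 1000) = 4 * 133 / (1.5 * 0.8 * 1000) = 0.4433

0.4433


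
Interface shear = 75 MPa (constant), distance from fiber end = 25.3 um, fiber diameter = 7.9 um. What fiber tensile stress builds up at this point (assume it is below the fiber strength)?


Force balance: sigma_f * (pi*d^2/4) = tau * (pi*d) * x  ->  sigma_f = 4 * tau * x / d
sigma_f = 4 * 75 * 25.3 / 7.9 = 960.8 MPa

960.8 MPa


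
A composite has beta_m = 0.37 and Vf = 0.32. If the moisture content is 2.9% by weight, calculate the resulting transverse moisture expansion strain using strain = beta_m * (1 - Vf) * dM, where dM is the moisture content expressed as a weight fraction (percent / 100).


dM = 2.9/100 = 0.029
strain = beta_m * (1-Vf) * dM = 0.37 * 0.68 * 0.029 = 0.0072964

0.0072964


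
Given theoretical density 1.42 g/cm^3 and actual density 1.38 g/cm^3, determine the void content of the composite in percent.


Void% = (rho_theo - rho_actual)/rho_theo * 100 = (1.42 - 1.38)/1.42 * 100 = 2.82%

2.82%


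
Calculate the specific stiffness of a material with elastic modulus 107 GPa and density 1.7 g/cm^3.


Specific stiffness = E/rho = 107/1.7 = 62.9 GPa/(g/cm^3)

62.9 GPa/(g/cm^3)


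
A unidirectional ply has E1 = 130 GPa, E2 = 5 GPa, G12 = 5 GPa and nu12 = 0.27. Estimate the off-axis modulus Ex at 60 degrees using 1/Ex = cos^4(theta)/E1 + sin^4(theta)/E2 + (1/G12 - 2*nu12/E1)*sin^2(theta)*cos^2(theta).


cos^4(60) = 0.0625, sin^4(60) = 0.5625, sin^2(60)*cos^2(60) = 0.1875
1/G12 - 2*nu12/E1 = 1/5 - 2*0.27/130 = 0.195846 GPa^-1
1/Ex = 0.0625/130 + 0.5625/5 + 0.195846*0.1875 = 0.1497019 GPa^-1
Ex = 6.68 GPa

6.68 GPa


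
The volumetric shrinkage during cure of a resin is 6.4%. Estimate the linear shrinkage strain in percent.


Linear shrinkage ≈ vol_shrink/3 = 6.4/3 = 2.133%

2.133%


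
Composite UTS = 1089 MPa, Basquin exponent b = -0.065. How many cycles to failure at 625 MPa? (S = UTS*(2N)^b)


N = 0.5 * (S/UTS)^(1/b) = 0.5 * (625/1089)^(1/-0.065) = 2564.1128 cycles

2564.1128 cycles


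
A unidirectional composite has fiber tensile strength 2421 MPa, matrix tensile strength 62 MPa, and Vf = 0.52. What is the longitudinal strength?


sigma_1 = sigma_f*Vf + sigma_m*(1-Vf) = 2421*0.52 + 62*0.48 = 1288.7 MPa

1288.7 MPa


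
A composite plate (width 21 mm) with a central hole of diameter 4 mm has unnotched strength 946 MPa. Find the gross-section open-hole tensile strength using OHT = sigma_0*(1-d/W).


OHT = sigma_0*(1-d/W) = 946*(1-4/21) = 765.8 MPa

765.8 MPa


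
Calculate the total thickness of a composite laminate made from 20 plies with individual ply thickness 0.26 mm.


h = n * t_ply = 20 * 0.26 = 5.2 mm

5.2 mm


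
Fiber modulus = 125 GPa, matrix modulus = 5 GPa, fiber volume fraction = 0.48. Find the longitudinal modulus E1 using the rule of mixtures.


E1 = Ef*Vf + Em*(1-Vf) = 125*0.48 + 5*0.52 = 62.6 GPa

62.6 GPa


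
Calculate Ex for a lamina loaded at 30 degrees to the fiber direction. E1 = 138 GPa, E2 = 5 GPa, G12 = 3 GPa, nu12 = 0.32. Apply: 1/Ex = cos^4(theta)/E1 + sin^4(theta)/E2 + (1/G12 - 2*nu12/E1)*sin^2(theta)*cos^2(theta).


cos^4(30) = 0.5625, sin^4(30) = 0.0625, sin^2(30)*cos^2(30) = 0.1875
1/G12 - 2*nu12/E1 = 1/3 - 2*0.32/138 = 0.328696 GPa^-1
1/Ex = 0.5625/138 + 0.0625/5 + 0.328696*0.1875 = 0.0782065 GPa^-1
Ex = 12.79 GPa

12.79 GPa


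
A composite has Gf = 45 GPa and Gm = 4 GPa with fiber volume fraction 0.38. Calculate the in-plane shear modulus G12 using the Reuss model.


1/G12 = Vf/Gf + (1-Vf)/Gm = 0.38/45 + 0.62/4
G12 = 6.12 GPa

6.12 GPa


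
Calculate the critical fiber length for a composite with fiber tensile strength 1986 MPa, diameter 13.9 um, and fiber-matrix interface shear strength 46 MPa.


Lc = sigma_f * d / (2 * tau_i) = 1986 * 13.9 / (2 * 46) = 300.1 um

300.1 um


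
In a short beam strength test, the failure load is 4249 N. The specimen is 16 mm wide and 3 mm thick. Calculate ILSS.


ILSS = 3F/(4bh) = 3*4249/(4*16*3) = 66.39 MPa

66.39 MPa


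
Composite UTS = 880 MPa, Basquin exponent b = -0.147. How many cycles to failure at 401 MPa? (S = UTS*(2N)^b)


N = 0.5 * (S/UTS)^(1/b) = 0.5 * (401/880)^(1/-0.147) = 104.9541 cycles

104.9541 cycles


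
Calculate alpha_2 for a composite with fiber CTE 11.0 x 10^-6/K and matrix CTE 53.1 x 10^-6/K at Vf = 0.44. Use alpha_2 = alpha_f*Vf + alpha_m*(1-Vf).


alpha_2 = alpha_f*Vf + alpha_m*(1-Vf) = 11.0*0.44 + 53.1*0.56 = 34.6 x 10^-6/K

34.6 x 10^-6/K


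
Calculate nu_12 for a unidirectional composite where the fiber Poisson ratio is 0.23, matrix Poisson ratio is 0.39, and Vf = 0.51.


nu_12 = nu_f*Vf + nu_m*(1-Vf) = 0.23*0.51 + 0.39*0.49 = 0.3084

0.3084


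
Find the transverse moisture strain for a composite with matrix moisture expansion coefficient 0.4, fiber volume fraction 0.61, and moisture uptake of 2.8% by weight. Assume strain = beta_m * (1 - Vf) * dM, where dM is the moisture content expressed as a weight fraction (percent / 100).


dM = 2.8/100 = 0.028
strain = beta_m * (1-Vf) * dM = 0.4 * 0.39 * 0.028 = 0.004368

0.004368


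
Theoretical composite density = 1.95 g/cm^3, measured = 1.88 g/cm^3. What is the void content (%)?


Void% = (rho_theo - rho_actual)/rho_theo * 100 = (1.95 - 1.88)/1.95 * 100 = 3.59%

3.59%


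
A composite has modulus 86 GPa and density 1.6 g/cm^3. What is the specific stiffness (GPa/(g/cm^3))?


Specific stiffness = E/rho = 86/1.6 = 53.8 GPa/(g/cm^3)

53.8 GPa/(g/cm^3)


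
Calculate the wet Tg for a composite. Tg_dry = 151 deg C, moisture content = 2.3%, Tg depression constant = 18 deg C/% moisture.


Tg_wet = Tg_dry - k*moisture = 151 - 18*2.3 = 109.6 deg C

109.6 deg C


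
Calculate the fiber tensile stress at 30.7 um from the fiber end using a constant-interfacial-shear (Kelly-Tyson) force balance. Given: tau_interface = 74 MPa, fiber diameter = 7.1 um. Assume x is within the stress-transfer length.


Force balance: sigma_f * (pi*d^2/4) = tau * (pi*d) * x  ->  sigma_f = 4 * tau * x / d
sigma_f = 4 * 74 * 30.7 / 7.1 = 1279.9 MPa

1279.9 MPa


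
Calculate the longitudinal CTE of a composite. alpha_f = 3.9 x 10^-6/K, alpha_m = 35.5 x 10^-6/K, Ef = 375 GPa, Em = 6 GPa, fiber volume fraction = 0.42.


E1 = Ef*Vf + Em*(1-Vf) = 160.98
alpha_1 = (alpha_f*Ef*Vf + alpha_m*Em*(1-Vf))/E1 = 4.58 x 10^-6/K

4.58 x 10^-6/K


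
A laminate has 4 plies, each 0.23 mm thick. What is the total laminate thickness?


h = n * t_ply = 4 * 0.23 = 0.92 mm

0.92 mm


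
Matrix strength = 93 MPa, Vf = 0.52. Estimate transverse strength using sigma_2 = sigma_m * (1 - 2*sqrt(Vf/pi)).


factor = 1 - 2*sqrt(0.52/pi) = 0.1863
sigma_2 = 93 * 0.1863 = 17.33 MPa

17.33 MPa


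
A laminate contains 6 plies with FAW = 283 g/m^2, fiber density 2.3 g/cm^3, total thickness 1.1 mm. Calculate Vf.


Vf = n * FAW / (rho_f * h * 1000) = 6 * 283 / (2.3 * 1.1 * 1000) = 0.6711

0.6711


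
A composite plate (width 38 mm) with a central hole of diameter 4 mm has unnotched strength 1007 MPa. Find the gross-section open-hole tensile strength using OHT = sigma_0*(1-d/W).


OHT = sigma_0*(1-d/W) = 1007*(1-4/38) = 901.0 MPa

901.0 MPa


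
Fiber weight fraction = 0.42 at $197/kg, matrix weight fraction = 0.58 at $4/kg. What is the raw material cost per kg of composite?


Cost = cost_f*Wf + cost_m*Wm = 197*0.42 + 4*0.58 = $85.06/kg

$85.06/kg


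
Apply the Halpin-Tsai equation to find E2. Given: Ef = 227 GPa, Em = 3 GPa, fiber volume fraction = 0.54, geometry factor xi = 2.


eta = (Ef/Em - 1)/(Ef/Em + xi) = (75.6667 - 1)/(75.6667 + 2) = 0.9614
E2 = Em*(1+xi*eta*Vf)/(1-eta*Vf) = 12.72 GPa

12.72 GPa


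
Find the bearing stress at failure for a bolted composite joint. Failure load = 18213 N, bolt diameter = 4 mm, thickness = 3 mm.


sigma_br = F/(d*h) = 18213/(4*3) = 1517.8 MPa

1517.8 MPa


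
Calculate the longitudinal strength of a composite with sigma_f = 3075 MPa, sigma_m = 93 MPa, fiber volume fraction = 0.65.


sigma_1 = sigma_f*Vf + sigma_m*(1-Vf) = 3075*0.65 + 93*0.35 = 2031.3 MPa

2031.3 MPa


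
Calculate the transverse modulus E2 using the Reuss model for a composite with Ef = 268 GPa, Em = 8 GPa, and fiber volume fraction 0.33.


1/E2 = Vf/Ef + (1-Vf)/Em = 0.33/268 + 0.67/8
E2 = 11.77 GPa

11.77 GPa


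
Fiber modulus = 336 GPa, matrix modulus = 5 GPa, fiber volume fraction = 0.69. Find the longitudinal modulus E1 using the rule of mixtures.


E1 = Ef*Vf + Em*(1-Vf) = 336*0.69 + 5*0.31 = 233.39 GPa

233.39 GPa


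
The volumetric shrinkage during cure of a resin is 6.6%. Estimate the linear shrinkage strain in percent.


Linear shrinkage ≈ vol_shrink/3 = 6.6/3 = 2.2%

2.2%


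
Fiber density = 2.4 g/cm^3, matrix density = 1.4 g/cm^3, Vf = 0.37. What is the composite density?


rho_c = rho_f*Vf + rho_m*(1-Vf) = 2.4*0.37 + 1.4*0.63 = 1.77 g/cm^3

1.77 g/cm^3


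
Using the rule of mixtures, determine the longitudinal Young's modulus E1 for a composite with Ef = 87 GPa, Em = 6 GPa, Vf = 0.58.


E1 = Ef*Vf + Em*(1-Vf) = 87*0.58 + 6*0.42 = 52.98 GPa

52.98 GPa


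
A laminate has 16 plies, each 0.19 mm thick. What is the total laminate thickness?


h = n * t_ply = 16 * 0.19 = 3.04 mm

3.04 mm


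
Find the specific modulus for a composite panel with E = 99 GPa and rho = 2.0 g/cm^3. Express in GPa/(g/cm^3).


Specific stiffness = E/rho = 99/2.0 = 49.5 GPa/(g/cm^3)

49.5 GPa/(g/cm^3)


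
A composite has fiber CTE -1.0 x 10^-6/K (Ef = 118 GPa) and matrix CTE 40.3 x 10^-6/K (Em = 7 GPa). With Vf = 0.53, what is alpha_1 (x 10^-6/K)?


E1 = Ef*Vf + Em*(1-Vf) = 65.83
alpha_1 = (alpha_f*Ef*Vf + alpha_m*Em*(1-Vf))/E1 = 1.06 x 10^-6/K

1.06 x 10^-6/K


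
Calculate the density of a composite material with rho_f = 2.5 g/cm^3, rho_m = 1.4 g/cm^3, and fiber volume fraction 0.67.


rho_c = rho_f*Vf + rho_m*(1-Vf) = 2.5*0.67 + 1.4*0.33 = 2.137 g/cm^3

2.137 g/cm^3


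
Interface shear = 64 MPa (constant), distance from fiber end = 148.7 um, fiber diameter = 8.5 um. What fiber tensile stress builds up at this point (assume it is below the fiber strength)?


Force balance: sigma_f * (pi*d^2/4) = tau * (pi*d) * x  ->  sigma_f = 4 * tau * x / d
sigma_f = 4 * 64 * 148.7 / 8.5 = 4478.5 MPa

4478.5 MPa


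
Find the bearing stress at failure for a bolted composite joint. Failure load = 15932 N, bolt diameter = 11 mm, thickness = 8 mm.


sigma_br = F/(d*h) = 15932/(11*8) = 181.0 MPa

181.0 MPa


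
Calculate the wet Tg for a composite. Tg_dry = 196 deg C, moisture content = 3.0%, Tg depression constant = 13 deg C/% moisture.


Tg_wet = Tg_dry - k*moisture = 196 - 13*3.0 = 157.0 deg C

157.0 deg C


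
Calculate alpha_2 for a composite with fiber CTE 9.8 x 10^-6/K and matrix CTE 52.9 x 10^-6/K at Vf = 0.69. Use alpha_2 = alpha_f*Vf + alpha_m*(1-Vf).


alpha_2 = alpha_f*Vf + alpha_m*(1-Vf) = 9.8*0.69 + 52.9*0.31 = 23.2 x 10^-6/K

23.2 x 10^-6/K


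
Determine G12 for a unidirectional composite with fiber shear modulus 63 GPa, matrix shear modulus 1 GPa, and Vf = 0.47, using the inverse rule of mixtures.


1/G12 = Vf/Gf + (1-Vf)/Gm = 0.47/63 + 0.53/1
G12 = 1.86 GPa

1.86 GPa


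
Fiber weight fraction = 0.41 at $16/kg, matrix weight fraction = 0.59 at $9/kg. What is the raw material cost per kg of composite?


Cost = cost_f*Wf + cost_m*Wm = 16*0.41 + 9*0.59 = $11.87/kg

$11.87/kg


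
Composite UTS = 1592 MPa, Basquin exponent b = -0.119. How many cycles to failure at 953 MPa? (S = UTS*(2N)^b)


N = 0.5 * (S/UTS)^(1/b) = 0.5 * (953/1592)^(1/-0.119) = 37.2958 cycles

37.2958 cycles


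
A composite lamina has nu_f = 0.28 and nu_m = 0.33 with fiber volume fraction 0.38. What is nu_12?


nu_12 = nu_f*Vf + nu_m*(1-Vf) = 0.28*0.38 + 0.33*0.62 = 0.311

0.311


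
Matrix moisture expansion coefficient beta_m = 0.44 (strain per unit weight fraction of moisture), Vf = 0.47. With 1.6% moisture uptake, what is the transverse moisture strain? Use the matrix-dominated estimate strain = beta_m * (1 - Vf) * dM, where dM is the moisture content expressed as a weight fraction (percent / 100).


dM = 1.6/100 = 0.016
strain = beta_m * (1-Vf) * dM = 0.44 * 0.53 * 0.016 = 0.0037312

0.0037312


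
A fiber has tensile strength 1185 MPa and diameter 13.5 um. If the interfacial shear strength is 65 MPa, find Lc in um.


Lc = sigma_f * d / (2 * tau_i) = 1185 * 13.5 / (2 * 65) = 123.1 um

123.1 um


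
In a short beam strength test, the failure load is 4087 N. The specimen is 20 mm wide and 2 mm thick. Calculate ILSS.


ILSS = 3F/(4bh) = 3*4087/(4*20*2) = 76.63 MPa

76.63 MPa


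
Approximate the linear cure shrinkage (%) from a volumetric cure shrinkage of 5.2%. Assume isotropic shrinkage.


Linear shrinkage ≈ vol_shrink/3 = 5.2/3 = 1.733%

1.733%
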